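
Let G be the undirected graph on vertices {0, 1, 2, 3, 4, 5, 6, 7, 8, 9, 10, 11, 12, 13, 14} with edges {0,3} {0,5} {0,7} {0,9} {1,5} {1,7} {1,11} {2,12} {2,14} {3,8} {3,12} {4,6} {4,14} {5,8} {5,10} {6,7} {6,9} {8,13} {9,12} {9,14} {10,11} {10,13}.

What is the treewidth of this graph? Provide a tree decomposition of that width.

Every bag has size at most 4, so the width is 4 − 1 = 3 and tw(G) ≤ 3. For the lower bound: the 4 vertex sets {10,11,13}, {8}, {5}, {0,1,3,7} are disjoint, each induces a connected subgraph, and every pair is joined by at least one edge of G. Contracting each set to a single vertex therefore yields K_{4} as a minor, and since treewidth is minor-monotone, tw(G) ≥ tw(K_{4}) = 3. Therefore the treewidth is 3.

Treewidth 3.
Bags: B1 = {8, 10, 11, 13}  B2 = {5, 8, 10, 11}  B3 = {1, 5, 8, 11}  B4 = {1, 3, 5, 8}  B5 = {0, 1, 3, 5}  B6 = {0, 1, 3, 7}  B7 = {0, 3, 7, 12}  B8 = {0, 7, 9, 12}  B9 = {6, 7, 9, 12}  B10 = {2, 6, 9, 12}  B11 = {2, 6, 9, 14}  B12 = {2, 4, 6, 14}
Tree: B1–B2, B2–B3, B3–B4, B4–B5, B5–B6, B6–B7, B7–B8, B8–B9, B9–B10, B10–B11, B11–B12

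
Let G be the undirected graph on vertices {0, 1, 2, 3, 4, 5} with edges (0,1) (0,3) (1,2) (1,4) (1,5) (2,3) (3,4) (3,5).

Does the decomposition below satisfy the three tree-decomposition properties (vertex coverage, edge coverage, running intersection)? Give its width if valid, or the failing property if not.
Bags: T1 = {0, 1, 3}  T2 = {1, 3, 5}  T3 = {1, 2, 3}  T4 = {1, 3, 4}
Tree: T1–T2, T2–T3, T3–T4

Checking the three conditions: (i) the bags cover all of {0, 1, 2, 3, 4, 5}; (ii) for each edge, some bag contains both endpoints; (iii) the bags containing any fixed vertex form a subtree. All hold, so the decomposition is valid with width 3 − 1 = 2.

Yes; width 2.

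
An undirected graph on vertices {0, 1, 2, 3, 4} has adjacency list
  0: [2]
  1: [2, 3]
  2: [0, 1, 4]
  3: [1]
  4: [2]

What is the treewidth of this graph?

A width-1 tree decomposition is:
Bags: B1 = {2, 4}  B2 = {1, 2}  B3 = {0, 2}  B4 = {1, 3}
Tree: B1–B2, B1–B3, B2–B4
Each bag holds 2 vertices, so the decomposition has width 1, which upper-bounds the treewidth. Any graph with an edge has treewidth ≥ 1, and G has the edge 2–4. The upper and lower bounds meet at 1, so that is the treewidth.

1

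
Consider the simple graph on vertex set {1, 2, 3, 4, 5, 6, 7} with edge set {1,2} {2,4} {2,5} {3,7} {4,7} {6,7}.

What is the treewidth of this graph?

A width-1 tree decomposition is:
Bags: B1 = {2, 4}  B2 = {2, 5}  B3 = {4, 7}  B4 = {6, 7}  B5 = {1, 2}  B6 = {3, 7}
Tree: B1–B2, B1–B3, B3–B4, B2–B5, B4–B6
Each bag holds 2 vertices, so the decomposition has width 1, which upper-bounds the treewidth. Since G has at least one edge (e.g. 2–4), it is not an edgeless graph, so tw(G) ≥ 1. The upper and lower bounds meet at 1, so that is the treewidth.

1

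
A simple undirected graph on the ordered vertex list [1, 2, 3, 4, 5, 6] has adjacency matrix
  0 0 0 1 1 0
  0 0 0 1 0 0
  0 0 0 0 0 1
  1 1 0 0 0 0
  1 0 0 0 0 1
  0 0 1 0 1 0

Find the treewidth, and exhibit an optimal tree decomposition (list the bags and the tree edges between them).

Treewidth 1.
One such decomposition:
Bags: B1 = {2, 4}  B2 = {1, 4}  B3 = {1, 5}  B4 = {5, 6}  B5 = {3, 6}
Tree: B1–B2, B2–B3, B3–B4, B4–B5

Each bag holds 2 vertices, so the decomposition has width 1, which upper-bounds the treewidth. Any graph with an edge has treewidth ≥ 1, and G has the edge 2–4. Hence tw(G) = 1 exactly.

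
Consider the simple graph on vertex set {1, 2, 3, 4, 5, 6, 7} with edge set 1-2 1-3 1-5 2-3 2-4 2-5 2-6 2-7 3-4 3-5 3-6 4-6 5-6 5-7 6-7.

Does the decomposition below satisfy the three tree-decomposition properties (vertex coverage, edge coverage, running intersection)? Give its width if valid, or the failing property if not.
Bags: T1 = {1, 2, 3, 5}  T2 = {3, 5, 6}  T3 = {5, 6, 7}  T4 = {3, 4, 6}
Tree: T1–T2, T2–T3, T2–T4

A tree decomposition must satisfy three properties: every vertex lies in some bag; for every edge, both endpoints lie together in some bag; and for every vertex, the bags containing it form a connected subtree. Here edge (2,6) lies in no bag, so the decomposition is invalid.

No — edge (2,6) lies in no bag.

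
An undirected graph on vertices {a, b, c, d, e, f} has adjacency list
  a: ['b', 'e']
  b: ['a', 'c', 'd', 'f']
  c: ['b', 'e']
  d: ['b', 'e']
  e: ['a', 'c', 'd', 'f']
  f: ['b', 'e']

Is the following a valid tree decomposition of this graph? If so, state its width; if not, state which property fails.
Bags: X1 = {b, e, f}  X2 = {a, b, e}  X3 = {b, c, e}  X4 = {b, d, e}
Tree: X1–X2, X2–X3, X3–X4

Every vertex of G appears in some bag (union = {a, b, c, d, e, f}); every edge is covered by a bag; and for each vertex v the set of bags containing v is connected in the bag tree. The decomposition is therefore valid. The largest bag has 3 vertices, so the width is 2.

Yes; width 2.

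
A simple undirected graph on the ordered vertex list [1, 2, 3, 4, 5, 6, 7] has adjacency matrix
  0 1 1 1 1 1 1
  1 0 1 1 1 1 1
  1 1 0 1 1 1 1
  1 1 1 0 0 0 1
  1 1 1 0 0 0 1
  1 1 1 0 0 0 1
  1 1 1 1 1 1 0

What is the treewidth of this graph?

4

A width-4 tree decomposition is:
Bags: B1 = {1, 2, 3, 4, 7}  B2 = {1, 2, 3, 6, 7}  B3 = {1, 2, 3, 5, 7}
Tree: B1–B2, B1–B3
Each bag holds 5 vertices, so the decomposition has width 4, which upper-bounds the treewidth. Conversely, {1, 2, 3, 4, 7} is a clique of size 5, and the vertices of any clique must share a bag in every tree decomposition; so some bag has ≥ 5 vertices and tw(G) ≥ 4. Therefore the treewidth is 4.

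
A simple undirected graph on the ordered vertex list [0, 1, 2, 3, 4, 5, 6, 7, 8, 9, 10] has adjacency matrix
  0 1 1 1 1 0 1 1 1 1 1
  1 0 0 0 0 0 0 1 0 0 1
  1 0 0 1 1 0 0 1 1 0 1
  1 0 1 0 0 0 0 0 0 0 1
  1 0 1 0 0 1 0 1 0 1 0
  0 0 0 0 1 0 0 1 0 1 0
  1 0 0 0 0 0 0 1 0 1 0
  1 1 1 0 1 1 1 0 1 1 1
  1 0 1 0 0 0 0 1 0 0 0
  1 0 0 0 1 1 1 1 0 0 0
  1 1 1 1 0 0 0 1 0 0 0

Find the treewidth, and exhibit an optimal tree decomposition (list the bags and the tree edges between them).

Each bag holds 4 vertices, so the decomposition has width 3, which upper-bounds the treewidth. On the other hand G contains the 4-clique {0, 2, 3, 10}. A clique must lie in a single bag of any decomposition, so no decomposition can have width below 3. Hence tw(G) = 3 exactly.

Treewidth 3.
Bags: B1 = {0, 2, 4, 7}  B2 = {0, 4, 7, 9}  B3 = {0, 2, 7, 10}  B4 = {0, 2, 7, 8}  B5 = {0, 6, 7, 9}  B6 = {0, 1, 7, 10}  B7 = {4, 5, 7, 9}  B8 = {0, 2, 3, 10}
Tree: B1–B2, B1–B3, B1–B4, B2–B5, B3–B6, B2–B7, B3–B8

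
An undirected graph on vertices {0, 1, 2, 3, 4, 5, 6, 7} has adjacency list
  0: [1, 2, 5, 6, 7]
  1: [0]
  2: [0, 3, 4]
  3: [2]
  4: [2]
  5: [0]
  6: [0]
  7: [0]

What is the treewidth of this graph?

1

A width-1 tree decomposition is:
Bags: B1 = {0, 7}  B2 = {0, 6}  B3 = {0, 2}  B4 = {0, 1}  B5 = {0, 5}  B6 = {2, 4}  B7 = {2, 3}
Tree: B1–B2, B1–B3, B1–B4, B4–B5, B3–B6, B3–B7
Each bag holds 2 vertices, so the decomposition has width 1, which upper-bounds the treewidth. Any graph with an edge has treewidth ≥ 1, and G has the edge 0–7. The upper and lower bounds meet at 1, so that is the treewidth.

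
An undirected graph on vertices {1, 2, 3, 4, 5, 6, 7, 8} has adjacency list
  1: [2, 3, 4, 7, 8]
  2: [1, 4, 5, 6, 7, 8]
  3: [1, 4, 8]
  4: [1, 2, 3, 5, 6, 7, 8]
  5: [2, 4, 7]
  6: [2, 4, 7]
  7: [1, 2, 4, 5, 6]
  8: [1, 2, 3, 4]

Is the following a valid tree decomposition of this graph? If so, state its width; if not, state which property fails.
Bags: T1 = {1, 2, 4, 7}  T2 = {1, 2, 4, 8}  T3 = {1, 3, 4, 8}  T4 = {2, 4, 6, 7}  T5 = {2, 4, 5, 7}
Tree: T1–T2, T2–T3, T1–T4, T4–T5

Yes; width 3.

Checking the three conditions: (i) the bags cover all of {1, 2, 3, 4, 5, 6, 7, 8}; (ii) for each edge, some bag contains both endpoints; (iii) the bags containing any fixed vertex form a subtree. All hold, so the decomposition is valid with width 4 − 1 = 3.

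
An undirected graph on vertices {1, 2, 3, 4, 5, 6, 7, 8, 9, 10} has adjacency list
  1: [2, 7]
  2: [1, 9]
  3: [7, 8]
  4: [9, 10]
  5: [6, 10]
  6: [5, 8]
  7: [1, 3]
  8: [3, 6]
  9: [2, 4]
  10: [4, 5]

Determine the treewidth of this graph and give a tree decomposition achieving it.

Treewidth 2.
One optimal decomposition is:
Bags: B1 = {5, 6, 8}  B2 = {3, 5, 8}  B3 = {3, 5, 7}  B4 = {1, 5, 7}  B5 = {1, 2, 5}  B6 = {2, 5, 9}  B7 = {4, 5, 9}  B8 = {4, 5, 10}
Tree: B1–B2, B2–B3, B3–B4, B4–B5, B5–B6, B6–B7, B7–B8

The largest bag has 3 vertices, giving width 2; this decomposition certifies tw(G) ≤ 2. Since 5–6–8–3–7–1–2–9–4–10–5 is a cycle in G, G is not acyclic. Forests are exactly the graphs of treewidth ≤ 1, so tw(G) ≥ 2. Combining the bounds, tw(G) = 2.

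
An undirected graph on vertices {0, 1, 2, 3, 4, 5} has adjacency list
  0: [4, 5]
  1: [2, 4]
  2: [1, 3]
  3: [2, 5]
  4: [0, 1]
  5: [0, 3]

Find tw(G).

2

A width-2 tree decomposition is:
Bags: B1 = {1, 2, 3}  B2 = {1, 3, 4}  B3 = {0, 3, 4}  B4 = {0, 3, 5}
Tree: B1–B2, B2–B3, B3–B4
The largest bag has 3 vertices, giving width 2; this decomposition certifies tw(G) ≤ 2. The edges 3–2–1–4–0–5–3 form a cycle, so G is not a tree and its treewidth is at least 2. Combining the bounds, tw(G) = 2.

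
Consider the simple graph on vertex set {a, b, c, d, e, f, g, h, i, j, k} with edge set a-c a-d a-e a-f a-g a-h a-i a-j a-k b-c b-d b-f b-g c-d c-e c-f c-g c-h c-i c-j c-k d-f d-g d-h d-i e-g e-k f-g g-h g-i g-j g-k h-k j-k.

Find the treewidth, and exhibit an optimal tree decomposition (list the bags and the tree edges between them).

Treewidth 4.
One such decomposition:
Bags: B1 = {a, c, d, f, g}  B2 = {b, c, d, f, g}  B3 = {a, c, d, g, h}  B4 = {a, c, g, h, k}  B5 = {a, c, d, g, i}  B6 = {a, c, e, g, k}  B7 = {a, c, g, j, k}
Tree: B1–B2, B1–B3, B3–B4, B3–B5, B4–B6, B6–B7

Each bag holds 5 vertices, so the decomposition has width 4, which upper-bounds the treewidth. Conversely, {a, c, d, g, h} is a clique of size 5, and the vertices of any clique must share a bag in every tree decomposition; so some bag has ≥ 5 vertices and tw(G) ≥ 4. The upper and lower bounds meet at 4, so that is the treewidth.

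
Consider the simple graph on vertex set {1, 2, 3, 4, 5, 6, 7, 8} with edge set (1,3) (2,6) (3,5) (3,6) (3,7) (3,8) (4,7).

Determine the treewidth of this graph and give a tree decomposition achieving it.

Every bag has size at most 2, so the width is 2 − 1 = 1 and tw(G) ≤ 1. G has an edge, so its treewidth is at least 1. Therefore the treewidth is 1.

Treewidth 1.
One such decomposition:
Bags: B1 = {3, 5}  B2 = {3, 6}  B3 = {2, 6}  B4 = {3, 7}  B5 = {1, 3}  B6 = {3, 8}  B7 = {4, 7}
Tree: B1–B2, B2–B3, B1–B4, B1–B5, B5–B6, B4–B7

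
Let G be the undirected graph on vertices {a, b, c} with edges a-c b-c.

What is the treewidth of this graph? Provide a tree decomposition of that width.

Treewidth 1.
One optimal decomposition is:
Bags: B1 = {a, c}  B2 = {b, c}
Tree: B1–B2

Each bag holds 2 vertices, so the decomposition has width 1, which upper-bounds the treewidth. G has an edge, so its treewidth is at least 1. Combining the bounds, tw(G) = 1.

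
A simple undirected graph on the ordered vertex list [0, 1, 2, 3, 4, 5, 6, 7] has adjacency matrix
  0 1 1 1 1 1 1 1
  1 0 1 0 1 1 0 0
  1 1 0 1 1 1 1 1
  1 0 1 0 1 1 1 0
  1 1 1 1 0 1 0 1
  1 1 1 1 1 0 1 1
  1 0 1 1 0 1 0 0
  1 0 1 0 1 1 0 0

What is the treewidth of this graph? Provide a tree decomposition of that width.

The largest bag has 5 vertices, giving width 4; this decomposition certifies tw(G) ≤ 4. On the other hand G contains the 5-clique {0, 1, 2, 4, 5}. A clique must lie in a single bag of any decomposition, so no decomposition can have width below 4. Hence tw(G) = 4 exactly.

Treewidth 4.
One such decomposition:
Bags: B1 = {0, 2, 3, 4, 5}  B2 = {0, 1, 2, 4, 5}  B3 = {0, 2, 3, 5, 6}  B4 = {0, 2, 4, 5, 7}
Tree: B1–B2, B1–B3, B1–B4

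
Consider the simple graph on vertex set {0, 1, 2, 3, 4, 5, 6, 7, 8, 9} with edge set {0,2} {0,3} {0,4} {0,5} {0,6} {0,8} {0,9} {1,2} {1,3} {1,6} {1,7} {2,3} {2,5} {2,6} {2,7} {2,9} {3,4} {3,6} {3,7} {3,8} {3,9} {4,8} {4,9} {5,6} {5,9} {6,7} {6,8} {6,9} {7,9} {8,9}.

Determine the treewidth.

4

A width-4 tree decomposition is:
Bags: B1 = {0, 2, 3, 6, 9}  B2 = {0, 3, 6, 8, 9}  B3 = {2, 3, 6, 7, 9}  B4 = {1, 2, 3, 6, 7}  B5 = {0, 2, 5, 6, 9}  B6 = {0, 3, 4, 8, 9}
Tree: B1–B2, B1–B3, B3–B4, B1–B5, B2–B6
The largest bag has 5 vertices, giving width 4; this decomposition certifies tw(G) ≤ 4. For the lower bound, the 5 vertices {0, 3, 4, 8, 9} are pairwise adjacent, and any tree decomposition puts a clique entirely inside one bag — forcing width ≥ 4. The upper and lower bounds meet at 4, so that is the treewidth.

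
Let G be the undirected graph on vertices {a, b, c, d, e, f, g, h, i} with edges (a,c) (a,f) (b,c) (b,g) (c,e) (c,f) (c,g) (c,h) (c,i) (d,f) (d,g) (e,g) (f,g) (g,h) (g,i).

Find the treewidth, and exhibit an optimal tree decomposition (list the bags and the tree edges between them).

The largest bag has 3 vertices, giving width 2; this decomposition certifies tw(G) ≤ 2. For the lower bound, the 3 vertices {d, f, g} are pairwise adjacent, and any tree decomposition puts a clique entirely inside one bag — forcing width ≥ 2. Therefore the treewidth is 2.

Treewidth 2.
One such decomposition:
Bags: B1 = {c, e, g}  B2 = {c, g, h}  B3 = {b, c, g}  B4 = {c, f, g}  B5 = {a, c, f}  B6 = {c, g, i}  B7 = {d, f, g}
Tree: B1–B2, B2–B3, B2–B4, B4–B5, B4–B6, B4–B7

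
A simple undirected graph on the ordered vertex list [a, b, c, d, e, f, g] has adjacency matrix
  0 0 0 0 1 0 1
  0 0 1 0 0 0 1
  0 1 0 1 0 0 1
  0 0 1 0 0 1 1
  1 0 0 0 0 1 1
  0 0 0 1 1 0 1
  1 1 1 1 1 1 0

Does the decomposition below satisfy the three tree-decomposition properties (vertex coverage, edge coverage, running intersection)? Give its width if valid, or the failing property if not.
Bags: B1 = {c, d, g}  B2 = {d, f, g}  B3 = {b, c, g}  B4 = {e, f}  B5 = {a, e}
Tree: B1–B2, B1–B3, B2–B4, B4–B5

No — edge (g,e) lies in no bag.

A tree decomposition must satisfy three properties: every vertex lies in some bag; for every edge, both endpoints lie together in some bag; and for every vertex, the bags containing it form a connected subtree. Here edge (g,e) lies in no bag, so the decomposition is invalid.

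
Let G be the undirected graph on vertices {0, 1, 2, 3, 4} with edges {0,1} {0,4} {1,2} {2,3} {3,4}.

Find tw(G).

2

A width-2 tree decomposition is:
Bags: B1 = {2, 3, 4}  B2 = {1, 2, 4}  B3 = {0, 1, 4}
Tree: B1–B2, B2–B3
The largest bag has 3 vertices, giving width 2; this decomposition certifies tw(G) ≤ 2. For the lower bound, G contains the cycle 4–3–2–1–0–4, so G is not a forest; only forests have treewidth ≤ 1, hence tw(G) ≥ 2. Hence tw(G) = 2 exactly.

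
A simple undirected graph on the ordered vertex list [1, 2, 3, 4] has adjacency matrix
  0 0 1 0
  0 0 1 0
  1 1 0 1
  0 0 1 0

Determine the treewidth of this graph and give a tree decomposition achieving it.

Each bag holds 2 vertices, so the decomposition has width 1, which upper-bounds the treewidth. Since G has at least one edge (e.g. 3–1), it is not an edgeless graph, so tw(G) ≥ 1. Combining the bounds, tw(G) = 1.

Treewidth 1.
One optimal decomposition is:
Bags: B1 = {1, 3}  B2 = {3, 4}  B3 = {2, 3}
Tree: B1–B2, B2–B3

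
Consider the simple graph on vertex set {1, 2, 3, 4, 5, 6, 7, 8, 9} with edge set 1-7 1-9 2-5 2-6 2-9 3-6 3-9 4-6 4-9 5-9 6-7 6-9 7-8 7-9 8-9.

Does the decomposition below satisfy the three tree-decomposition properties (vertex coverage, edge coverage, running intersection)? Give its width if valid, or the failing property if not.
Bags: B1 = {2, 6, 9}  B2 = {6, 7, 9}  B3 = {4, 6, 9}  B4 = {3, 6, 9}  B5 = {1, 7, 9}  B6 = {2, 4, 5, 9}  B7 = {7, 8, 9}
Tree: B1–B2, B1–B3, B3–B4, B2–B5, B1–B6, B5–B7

No — bags containing vertex 4 are not connected in the tree.

A tree decomposition must satisfy three properties: every vertex lies in some bag; for every edge, both endpoints lie together in some bag; and for every vertex, the bags containing it form a connected subtree. Here bags containing vertex 4 are not connected in the tree, so the decomposition is invalid.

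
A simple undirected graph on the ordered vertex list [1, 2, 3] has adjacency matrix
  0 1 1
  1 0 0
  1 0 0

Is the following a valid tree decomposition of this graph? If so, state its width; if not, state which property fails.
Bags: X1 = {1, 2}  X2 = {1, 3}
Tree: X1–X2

Yes; width 1.

Vertex coverage: the bags together contain {1, 2, 3}, the full vertex set. Edge coverage: each edge of G has both endpoints in at least one bag. Running intersection: for every vertex, the bags containing it form a connected subtree. All three properties hold, so this is a valid tree decomposition of width max|bag| − 1 = 1, and hence tw(G) ≤ 1.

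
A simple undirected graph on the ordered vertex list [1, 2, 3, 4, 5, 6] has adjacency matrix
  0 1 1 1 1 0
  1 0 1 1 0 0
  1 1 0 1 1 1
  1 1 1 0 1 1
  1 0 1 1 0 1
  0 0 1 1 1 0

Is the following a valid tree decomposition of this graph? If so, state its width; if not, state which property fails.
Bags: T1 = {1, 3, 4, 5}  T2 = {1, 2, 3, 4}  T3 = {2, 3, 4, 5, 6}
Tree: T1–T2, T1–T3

No — bags containing vertex 2 are not connected in the tree.

A tree decomposition must satisfy three properties: every vertex lies in some bag; for every edge, both endpoints lie together in some bag; and for every vertex, the bags containing it form a connected subtree. Here bags containing vertex 2 are not connected in the tree, so the decomposition is invalid.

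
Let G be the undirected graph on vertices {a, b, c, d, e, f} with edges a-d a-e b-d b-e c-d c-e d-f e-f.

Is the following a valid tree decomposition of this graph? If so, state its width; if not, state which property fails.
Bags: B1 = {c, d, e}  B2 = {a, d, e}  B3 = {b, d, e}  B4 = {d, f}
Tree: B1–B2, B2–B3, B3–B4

No — edge (e,f) lies in no bag.

A tree decomposition must satisfy three properties: every vertex lies in some bag; for every edge, both endpoints lie together in some bag; and for every vertex, the bags containing it form a connected subtree. Here edge (e,f) lies in no bag, so the decomposition is invalid.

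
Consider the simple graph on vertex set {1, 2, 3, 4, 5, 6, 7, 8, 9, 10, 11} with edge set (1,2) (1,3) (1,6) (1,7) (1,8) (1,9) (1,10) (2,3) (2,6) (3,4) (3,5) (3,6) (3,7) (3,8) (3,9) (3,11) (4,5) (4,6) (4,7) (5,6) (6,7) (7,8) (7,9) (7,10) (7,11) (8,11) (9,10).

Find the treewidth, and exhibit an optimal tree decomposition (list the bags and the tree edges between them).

Each bag holds 4 vertices, so the decomposition has width 3, which upper-bounds the treewidth. On the other hand G contains the 4-clique {1, 7, 9, 10}. A clique must lie in a single bag of any decomposition, so no decomposition can have width below 3. Hence tw(G) = 3 exactly.

Treewidth 3.
One optimal decomposition is:
Bags: B1 = {3, 4, 6, 7}  B2 = {1, 3, 6, 7}  B3 = {1, 3, 7, 9}  B4 = {1, 2, 3, 6}  B5 = {1, 3, 7, 8}  B6 = {1, 7, 9, 10}  B7 = {3, 7, 8, 11}  B8 = {3, 4, 5, 6}
Tree: B1–B2, B2–B3, B2–B4, B3–B5, B3–B6, B5–B7, B1–B8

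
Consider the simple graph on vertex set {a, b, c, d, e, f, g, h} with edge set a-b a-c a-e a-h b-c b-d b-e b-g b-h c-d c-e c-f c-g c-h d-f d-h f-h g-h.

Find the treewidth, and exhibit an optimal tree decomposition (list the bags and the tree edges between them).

Treewidth 3.
One such decomposition:
Bags: B1 = {b, c, g, h}  B2 = {b, c, d, h}  B3 = {c, d, f, h}  B4 = {a, b, c, h}  B5 = {a, b, c, e}
Tree: B1–B2, B2–B3, B2–B4, B4–B5

Each bag holds 4 vertices, so the decomposition has width 3, which upper-bounds the treewidth. For the lower bound, the 4 vertices {a, b, c, e} are pairwise adjacent, and any tree decomposition puts a clique entirely inside one bag — forcing width ≥ 3. Combining the bounds, tw(G) = 3.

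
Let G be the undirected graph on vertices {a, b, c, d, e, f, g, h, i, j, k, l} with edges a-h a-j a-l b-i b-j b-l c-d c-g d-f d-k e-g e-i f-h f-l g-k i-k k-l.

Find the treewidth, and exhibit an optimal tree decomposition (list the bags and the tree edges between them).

The largest bag has 4 vertices, giving width 3; this decomposition certifies tw(G) ≤ 3. For the lower bound: the 4 vertex sets {a,h,j}, {b}, {l}, {d,f,i,k} are disjoint, each induces a connected subgraph, and every pair is joined by at least one edge of G. Contracting each set to a single vertex therefore yields K_{4} as a minor, and since treewidth is minor-monotone, tw(G) ≥ tw(K_{4}) = 3. The upper and lower bounds meet at 3, so that is the treewidth.

Treewidth 3.
One optimal decomposition is:
Bags: B1 = {a, b, h, j}  B2 = {a, b, h, l}  B3 = {b, f, h, l}  B4 = {b, f, i, l}  B5 = {f, i, k, l}  B6 = {d, f, i, k}  B7 = {d, e, i, k}  B8 = {d, e, g, k}  B9 = {c, d, e, g}
Tree: B1–B2, B2–B3, B3–B4, B4–B5, B5–B6, B6–B7, B7–B8, B8–B9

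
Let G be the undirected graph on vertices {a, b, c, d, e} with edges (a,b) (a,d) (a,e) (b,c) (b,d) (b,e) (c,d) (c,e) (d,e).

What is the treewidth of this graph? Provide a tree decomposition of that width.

Treewidth 3.
One optimal decomposition is:
Bags: B1 = {a, b, d, e}  B2 = {b, c, d, e}
Tree: B1–B2

Each bag holds 4 vertices, so the decomposition has width 3, which upper-bounds the treewidth. For the lower bound, the 4 vertices {b, c, d, e} are pairwise adjacent, and any tree decomposition puts a clique entirely inside one bag — forcing width ≥ 3. Hence tw(G) = 3 exactly.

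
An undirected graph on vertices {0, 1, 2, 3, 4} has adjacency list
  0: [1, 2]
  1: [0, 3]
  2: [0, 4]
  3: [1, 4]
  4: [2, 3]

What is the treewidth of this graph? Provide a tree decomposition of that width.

The largest bag has 3 vertices, giving width 2; this decomposition certifies tw(G) ≤ 2. The edges 1–0–2–4–3–1 form a cycle, so G is not a tree and its treewidth is at least 2. Combining the bounds, tw(G) = 2.

Treewidth 2.
Bags: B1 = {0, 1, 2}  B2 = {1, 2, 4}  B3 = {1, 3, 4}
Tree: B1–B2, B2–B3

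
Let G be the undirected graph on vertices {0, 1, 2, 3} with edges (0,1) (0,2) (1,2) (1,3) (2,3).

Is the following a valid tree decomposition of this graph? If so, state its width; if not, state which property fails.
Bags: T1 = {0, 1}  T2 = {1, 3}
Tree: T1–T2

A tree decomposition must satisfy three properties: every vertex lies in some bag; for every edge, both endpoints lie together in some bag; and for every vertex, the bags containing it form a connected subtree. Here vertex 2 appears in no bag, so the decomposition is invalid.

No — vertex 2 appears in no bag.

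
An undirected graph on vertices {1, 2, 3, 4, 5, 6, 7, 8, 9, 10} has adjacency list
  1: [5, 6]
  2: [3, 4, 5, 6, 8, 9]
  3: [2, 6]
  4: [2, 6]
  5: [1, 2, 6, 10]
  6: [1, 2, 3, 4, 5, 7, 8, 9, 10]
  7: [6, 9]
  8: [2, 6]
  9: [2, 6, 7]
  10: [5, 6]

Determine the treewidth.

A width-2 tree decomposition is:
Bags: B1 = {1, 5, 6}  B2 = {2, 5, 6}  B3 = {2, 4, 6}  B4 = {2, 6, 8}  B5 = {2, 6, 9}  B6 = {6, 7, 9}  B7 = {2, 3, 6}  B8 = {5, 6, 10}
Tree: B1–B2, B2–B3, B2–B4, B4–B5, B5–B6, B4–B7, B2–B8
Every bag has size at most 3, so the width is 3 − 1 = 2 and tw(G) ≤ 2. On the other hand G contains the 3-clique {1, 5, 6}. A clique must lie in a single bag of any decomposition, so no decomposition can have width below 2. Combining the bounds, tw(G) = 2.

2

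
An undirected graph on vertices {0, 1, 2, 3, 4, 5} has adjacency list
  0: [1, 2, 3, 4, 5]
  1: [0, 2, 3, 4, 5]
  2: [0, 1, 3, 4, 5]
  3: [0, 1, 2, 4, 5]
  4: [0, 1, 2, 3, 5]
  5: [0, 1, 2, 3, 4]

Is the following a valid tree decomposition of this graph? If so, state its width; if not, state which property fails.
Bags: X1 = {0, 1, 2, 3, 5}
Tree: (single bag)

A tree decomposition must satisfy three properties: every vertex lies in some bag; for every edge, both endpoints lie together in some bag; and for every vertex, the bags containing it form a connected subtree. Here vertex 4 appears in no bag, so the decomposition is invalid.

No — vertex 4 appears in no bag.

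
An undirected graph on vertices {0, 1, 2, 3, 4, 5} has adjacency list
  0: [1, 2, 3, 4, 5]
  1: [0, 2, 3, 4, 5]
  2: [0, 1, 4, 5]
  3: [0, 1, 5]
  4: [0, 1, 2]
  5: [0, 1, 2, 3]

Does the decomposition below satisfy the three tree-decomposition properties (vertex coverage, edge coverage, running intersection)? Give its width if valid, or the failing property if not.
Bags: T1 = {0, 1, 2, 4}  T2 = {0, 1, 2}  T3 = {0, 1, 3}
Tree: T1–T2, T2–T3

A tree decomposition must satisfy three properties: every vertex lies in some bag; for every edge, both endpoints lie together in some bag; and for every vertex, the bags containing it form a connected subtree. Here vertex 5 appears in no bag, so the decomposition is invalid.

No — vertex 5 appears in no bag.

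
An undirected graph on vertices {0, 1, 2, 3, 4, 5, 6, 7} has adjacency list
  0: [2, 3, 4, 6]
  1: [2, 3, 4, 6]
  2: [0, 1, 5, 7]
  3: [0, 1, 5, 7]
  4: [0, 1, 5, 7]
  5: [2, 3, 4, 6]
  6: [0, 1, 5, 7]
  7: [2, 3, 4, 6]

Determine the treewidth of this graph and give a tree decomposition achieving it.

Every bag has size at most 5, so the width is 5 − 1 = 4 and tw(G) ≤ 4. For the lower bound: the 5 vertex sets {5,6}, {0,2}, {3,7}, {4}, {1} are disjoint, each induces a connected subgraph, and every pair is joined by at least one edge of G. Contracting each set to a single vertex therefore yields K_{5} as a minor, and since treewidth is minor-monotone, tw(G) ≥ tw(K_{5}) = 4. The upper and lower bounds meet at 4, so that is the treewidth.

Treewidth 4.
One optimal decomposition is:
Bags: B1 = {2, 3, 4, 5, 6}  B2 = {0, 2, 3, 4, 6}  B3 = {2, 3, 4, 6, 7}  B4 = {1, 2, 3, 4, 6}
Tree: B1–B2, B2–B3, B3–B4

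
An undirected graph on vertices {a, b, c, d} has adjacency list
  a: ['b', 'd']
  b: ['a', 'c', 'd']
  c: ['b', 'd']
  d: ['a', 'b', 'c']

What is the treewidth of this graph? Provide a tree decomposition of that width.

The largest bag has 3 vertices, giving width 2; this decomposition certifies tw(G) ≤ 2. Conversely, {b, c, d} is a clique of size 3, and the vertices of any clique must share a bag in every tree decomposition; so some bag has ≥ 3 vertices and tw(G) ≥ 2. Hence tw(G) = 2 exactly.

Treewidth 2.
One optimal decomposition is:
Bags: B1 = {b, c, d}  B2 = {a, b, d}
Tree: B1–B2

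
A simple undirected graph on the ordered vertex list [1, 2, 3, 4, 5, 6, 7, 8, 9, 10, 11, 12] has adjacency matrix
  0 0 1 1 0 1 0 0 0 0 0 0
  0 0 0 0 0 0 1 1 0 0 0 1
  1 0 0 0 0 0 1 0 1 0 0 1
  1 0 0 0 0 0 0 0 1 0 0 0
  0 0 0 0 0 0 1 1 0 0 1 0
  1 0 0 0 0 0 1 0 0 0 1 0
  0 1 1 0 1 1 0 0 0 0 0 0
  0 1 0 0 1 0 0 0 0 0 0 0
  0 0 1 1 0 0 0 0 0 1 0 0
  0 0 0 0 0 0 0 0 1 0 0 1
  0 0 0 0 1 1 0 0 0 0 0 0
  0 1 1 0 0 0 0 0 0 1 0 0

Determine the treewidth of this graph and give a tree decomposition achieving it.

Treewidth 3.
One such decomposition:
Bags: B1 = {2, 5, 8, 11}  B2 = {2, 5, 7, 11}  B3 = {2, 6, 7, 11}  B4 = {2, 6, 7, 12}  B5 = {3, 6, 7, 12}  B6 = {1, 3, 6, 12}  B7 = {1, 3, 10, 12}  B8 = {1, 3, 9, 10}  B9 = {1, 4, 9, 10}
Tree: B1–B2, B2–B3, B3–B4, B4–B5, B5–B6, B6–B7, B7–B8, B8–B9

Each bag holds 4 vertices, so the decomposition has width 3, which upper-bounds the treewidth. For the lower bound: the 4 vertex sets {5,8,11}, {2}, {7}, {1,3,6,12} are disjoint, each induces a connected subgraph, and every pair is joined by at least one edge of G. Contracting each set to a single vertex therefore yields K_{4} as a minor, and since treewidth is minor-monotone, tw(G) ≥ tw(K_{4}) = 3. Therefore the treewidth is 3.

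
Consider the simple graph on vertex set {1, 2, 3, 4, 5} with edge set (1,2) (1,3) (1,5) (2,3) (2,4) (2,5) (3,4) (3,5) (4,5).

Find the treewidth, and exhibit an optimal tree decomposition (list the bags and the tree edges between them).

The largest bag has 4 vertices, giving width 3; this decomposition certifies tw(G) ≤ 3. For the lower bound, the 4 vertices {1, 2, 3, 5} are pairwise adjacent, and any tree decomposition puts a clique entirely inside one bag — forcing width ≥ 3. Combining the bounds, tw(G) = 3.

Treewidth 3.
One optimal decomposition is:
Bags: B1 = {2, 3, 4, 5}  B2 = {1, 2, 3, 5}
Tree: B1–B2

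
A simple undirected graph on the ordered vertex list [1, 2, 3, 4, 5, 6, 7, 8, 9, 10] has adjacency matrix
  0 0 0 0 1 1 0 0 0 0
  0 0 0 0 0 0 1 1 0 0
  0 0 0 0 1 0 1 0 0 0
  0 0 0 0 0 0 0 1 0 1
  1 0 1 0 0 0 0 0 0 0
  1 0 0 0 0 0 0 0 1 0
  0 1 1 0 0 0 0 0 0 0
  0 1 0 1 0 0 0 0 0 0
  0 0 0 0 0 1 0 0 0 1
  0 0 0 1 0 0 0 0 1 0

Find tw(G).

2

A width-2 tree decomposition is:
Bags: B1 = {1, 6, 9}  B2 = {1, 5, 9}  B3 = {3, 5, 9}  B4 = {3, 7, 9}  B5 = {2, 7, 9}  B6 = {2, 8, 9}  B7 = {4, 8, 9}  B8 = {4, 9, 10}
Tree: B1–B2, B2–B3, B3–B4, B4–B5, B5–B6, B6–B7, B7–B8
Every bag has size at most 3, so the width is 3 − 1 = 2 and tw(G) ≤ 2. For the lower bound, G contains the cycle 9–6–1–5–3–7–2–8–4–10–9, so G is not a forest; only forests have treewidth ≤ 1, hence tw(G) ≥ 2. Therefore the treewidth is 2.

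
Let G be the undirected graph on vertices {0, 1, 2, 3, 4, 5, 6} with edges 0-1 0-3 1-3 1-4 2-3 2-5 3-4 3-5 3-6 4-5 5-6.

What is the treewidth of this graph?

A width-2 tree decomposition is:
Bags: B1 = {1, 3, 4}  B2 = {3, 4, 5}  B3 = {2, 3, 5}  B4 = {0, 1, 3}  B5 = {3, 5, 6}
Tree: B1–B2, B2–B3, B1–B4, B3–B5
Each bag holds 3 vertices, so the decomposition has width 2, which upper-bounds the treewidth. On the other hand G contains the 3-clique {0, 1, 3}. A clique must lie in a single bag of any decomposition, so no decomposition can have width below 2. Hence tw(G) = 2 exactly.

2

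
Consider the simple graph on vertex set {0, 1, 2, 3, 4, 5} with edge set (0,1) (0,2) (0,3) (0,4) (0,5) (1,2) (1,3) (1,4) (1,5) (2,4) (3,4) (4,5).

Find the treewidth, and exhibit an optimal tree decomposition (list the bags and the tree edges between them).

Each bag holds 4 vertices, so the decomposition has width 3, which upper-bounds the treewidth. On the other hand G contains the 4-clique {0, 1, 2, 4}. A clique must lie in a single bag of any decomposition, so no decomposition can have width below 3. Therefore the treewidth is 3.

Treewidth 3.
One such decomposition:
Bags: B1 = {0, 1, 3, 4}  B2 = {0, 1, 2, 4}  B3 = {0, 1, 4, 5}
Tree: B1–B2, B1–B3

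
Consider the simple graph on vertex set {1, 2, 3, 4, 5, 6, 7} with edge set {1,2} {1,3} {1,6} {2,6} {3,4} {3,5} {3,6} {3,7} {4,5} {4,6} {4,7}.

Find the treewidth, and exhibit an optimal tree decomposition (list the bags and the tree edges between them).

Every bag has size at most 3, so the width is 3 − 1 = 2 and tw(G) ≤ 2. On the other hand G contains the 3-clique {1, 2, 6}. A clique must lie in a single bag of any decomposition, so no decomposition can have width below 2. Therefore the treewidth is 2.

Treewidth 2.
One such decomposition:
Bags: B1 = {3, 4, 6}  B2 = {3, 4, 5}  B3 = {3, 4, 7}  B4 = {1, 3, 6}  B5 = {1, 2, 6}
Tree: B1–B2, B1–B3, B1–B4, B4–B5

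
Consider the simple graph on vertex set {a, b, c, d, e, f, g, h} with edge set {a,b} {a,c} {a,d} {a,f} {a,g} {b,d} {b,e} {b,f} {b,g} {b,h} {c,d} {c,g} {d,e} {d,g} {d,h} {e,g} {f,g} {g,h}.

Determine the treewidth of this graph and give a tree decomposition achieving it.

Treewidth 3.
One such decomposition:
Bags: B1 = {a, b, d, g}  B2 = {a, b, f, g}  B3 = {a, c, d, g}  B4 = {b, d, g, h}  B5 = {b, d, e, g}
Tree: B1–B2, B1–B3, B1–B4, B4–B5

Each bag holds 4 vertices, so the decomposition has width 3, which upper-bounds the treewidth. Conversely, {a, c, d, g} is a clique of size 4, and the vertices of any clique must share a bag in every tree decomposition; so some bag has ≥ 4 vertices and tw(G) ≥ 3. Hence tw(G) = 3 exactly.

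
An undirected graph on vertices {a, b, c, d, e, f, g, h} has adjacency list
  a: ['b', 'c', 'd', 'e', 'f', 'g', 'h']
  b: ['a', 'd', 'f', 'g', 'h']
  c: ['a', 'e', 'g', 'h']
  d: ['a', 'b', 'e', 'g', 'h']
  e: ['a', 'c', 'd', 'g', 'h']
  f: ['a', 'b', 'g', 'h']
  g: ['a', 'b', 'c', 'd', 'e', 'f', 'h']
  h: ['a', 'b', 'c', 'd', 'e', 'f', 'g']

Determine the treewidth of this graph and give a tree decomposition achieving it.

The largest bag has 5 vertices, giving width 4; this decomposition certifies tw(G) ≤ 4. Conversely, {a, d, e, g, h} is a clique of size 5, and the vertices of any clique must share a bag in every tree decomposition; so some bag has ≥ 5 vertices and tw(G) ≥ 4. Therefore the treewidth is 4.

Treewidth 4.
Bags: B1 = {a, d, e, g, h}  B2 = {a, b, d, g, h}  B3 = {a, c, e, g, h}  B4 = {a, b, f, g, h}
Tree: B1–B2, B1–B3, B2–B4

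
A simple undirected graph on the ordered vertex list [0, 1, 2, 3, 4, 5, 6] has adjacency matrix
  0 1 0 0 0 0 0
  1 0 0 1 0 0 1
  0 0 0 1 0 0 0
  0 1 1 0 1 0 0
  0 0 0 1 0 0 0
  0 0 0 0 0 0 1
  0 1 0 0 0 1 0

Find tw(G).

A width-1 tree decomposition is:
Bags: B1 = {2, 3}  B2 = {1, 3}  B3 = {3, 4}  B4 = {0, 1}  B5 = {1, 6}  B6 = {5, 6}
Tree: B1–B2, B2–B3, B2–B4, B4–B5, B5–B6
The largest bag has 2 vertices, giving width 1; this decomposition certifies tw(G) ≤ 1. Any graph with an edge has treewidth ≥ 1, and G has the edge 2–3. Combining the bounds, tw(G) = 1.

1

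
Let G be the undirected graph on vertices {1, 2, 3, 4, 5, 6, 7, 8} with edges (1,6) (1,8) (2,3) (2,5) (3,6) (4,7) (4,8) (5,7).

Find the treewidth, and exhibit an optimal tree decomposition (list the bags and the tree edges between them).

Each bag holds 3 vertices, so the decomposition has width 2, which upper-bounds the treewidth. Since 4–7–5–2–3–6–1–8–4 is a cycle in G, G is not acyclic. Forests are exactly the graphs of treewidth ≤ 1, so tw(G) ≥ 2. The upper and lower bounds meet at 2, so that is the treewidth.

Treewidth 2.
One optimal decomposition is:
Bags: B1 = {4, 5, 7}  B2 = {2, 4, 5}  B3 = {2, 3, 4}  B4 = {3, 4, 6}  B5 = {1, 4, 6}  B6 = {1, 4, 8}
Tree: B1–B2, B2–B3, B3–B4, B4–B5, B5–B6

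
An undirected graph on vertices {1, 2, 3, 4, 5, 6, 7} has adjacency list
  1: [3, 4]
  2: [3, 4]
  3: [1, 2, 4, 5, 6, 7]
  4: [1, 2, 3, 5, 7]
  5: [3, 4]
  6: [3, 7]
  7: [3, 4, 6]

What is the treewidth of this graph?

A width-2 tree decomposition is:
Bags: B1 = {2, 3, 4}  B2 = {3, 4, 7}  B3 = {3, 4, 5}  B4 = {1, 3, 4}  B5 = {3, 6, 7}
Tree: B1–B2, B2–B3, B2–B4, B2–B5
Each bag holds 3 vertices, so the decomposition has width 2, which upper-bounds the treewidth. Conversely, {1, 3, 4} is a clique of size 3, and the vertices of any clique must share a bag in every tree decomposition; so some bag has ≥ 3 vertices and tw(G) ≥ 2. The upper and lower bounds meet at 2, so that is the treewidth.

2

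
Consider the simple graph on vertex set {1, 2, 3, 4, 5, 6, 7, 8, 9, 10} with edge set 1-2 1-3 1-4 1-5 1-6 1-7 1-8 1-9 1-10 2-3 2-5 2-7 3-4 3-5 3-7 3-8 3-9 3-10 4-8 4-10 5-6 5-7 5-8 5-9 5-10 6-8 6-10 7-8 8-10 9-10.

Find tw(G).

A width-4 tree decomposition is:
Bags: B1 = {1, 5, 6, 8, 10}  B2 = {1, 3, 5, 8, 10}  B3 = {1, 3, 4, 8, 10}  B4 = {1, 3, 5, 7, 8}  B5 = {1, 3, 5, 9, 10}  B6 = {1, 2, 3, 5, 7}
Tree: B1–B2, B2–B3, B2–B4, B2–B5, B4–B6
The largest bag has 5 vertices, giving width 4; this decomposition certifies tw(G) ≤ 4. On the other hand G contains the 5-clique {1, 3, 4, 8, 10}. A clique must lie in a single bag of any decomposition, so no decomposition can have width below 4. The upper and lower bounds meet at 4, so that is the treewidth.

4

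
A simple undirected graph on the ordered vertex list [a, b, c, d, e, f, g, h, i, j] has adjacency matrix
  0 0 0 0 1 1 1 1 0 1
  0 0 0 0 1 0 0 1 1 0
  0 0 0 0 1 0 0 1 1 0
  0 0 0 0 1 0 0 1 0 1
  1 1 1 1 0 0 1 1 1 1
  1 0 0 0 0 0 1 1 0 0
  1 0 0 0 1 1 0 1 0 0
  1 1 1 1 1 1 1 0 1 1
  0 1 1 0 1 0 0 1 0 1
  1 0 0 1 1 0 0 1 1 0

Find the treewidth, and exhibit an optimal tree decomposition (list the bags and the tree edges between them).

Treewidth 3.
One such decomposition:
Bags: B1 = {e, h, i, j}  B2 = {a, e, h, j}  B3 = {c, e, h, i}  B4 = {b, e, h, i}  B5 = {a, e, g, h}  B6 = {a, f, g, h}  B7 = {d, e, h, j}
Tree: B1–B2, B1–B3, B3–B4, B2–B5, B5–B6, B2–B7

Each bag holds 4 vertices, so the decomposition has width 3, which upper-bounds the treewidth. For the lower bound, the 4 vertices {d, e, h, j} are pairwise adjacent, and any tree decomposition puts a clique entirely inside one bag — forcing width ≥ 3. The upper and lower bounds meet at 3, so that is the treewidth.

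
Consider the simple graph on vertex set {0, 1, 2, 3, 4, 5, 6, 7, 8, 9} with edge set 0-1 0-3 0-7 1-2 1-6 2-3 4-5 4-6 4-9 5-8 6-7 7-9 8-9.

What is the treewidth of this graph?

A width-2 tree decomposition is:
Bags: B1 = {5, 8, 9}  B2 = {4, 5, 9}  B3 = {4, 7, 9}  B4 = {4, 6, 7}  B5 = {0, 6, 7}  B6 = {0, 1, 6}  B7 = {0, 1, 3}  B8 = {1, 2, 3}
Tree: B1–B2, B2–B3, B3–B4, B4–B5, B5–B6, B6–B7, B7–B8
Every bag has size at most 3, so the width is 3 − 1 = 2 and tw(G) ≤ 2. Since 8–5–4–9–8 is a cycle in G, G is not acyclic. Forests are exactly the graphs of treewidth ≤ 1, so tw(G) ≥ 2. Combining the bounds, tw(G) = 2.

2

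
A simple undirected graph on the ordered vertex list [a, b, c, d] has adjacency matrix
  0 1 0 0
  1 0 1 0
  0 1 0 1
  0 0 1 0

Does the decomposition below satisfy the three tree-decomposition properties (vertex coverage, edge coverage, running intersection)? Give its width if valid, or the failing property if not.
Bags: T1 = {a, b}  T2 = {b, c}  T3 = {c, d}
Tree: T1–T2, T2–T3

Yes; width 1.

Checking the three conditions: (i) the bags cover all of {a, b, c, d}; (ii) for each edge, some bag contains both endpoints; (iii) the bags containing any fixed vertex form a subtree. All hold, so the decomposition is valid with width 2 − 1 = 1.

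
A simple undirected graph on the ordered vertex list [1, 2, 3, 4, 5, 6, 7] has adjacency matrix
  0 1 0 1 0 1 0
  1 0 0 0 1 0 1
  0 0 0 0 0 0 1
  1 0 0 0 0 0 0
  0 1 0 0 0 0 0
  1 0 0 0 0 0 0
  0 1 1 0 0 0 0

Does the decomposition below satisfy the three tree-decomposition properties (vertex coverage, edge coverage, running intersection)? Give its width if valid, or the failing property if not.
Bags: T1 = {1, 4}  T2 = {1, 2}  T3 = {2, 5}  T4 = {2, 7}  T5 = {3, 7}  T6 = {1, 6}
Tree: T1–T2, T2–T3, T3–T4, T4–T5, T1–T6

Yes; width 1.

Vertex coverage: the bags together contain {1, 2, 3, 4, 5, 6, 7}, the full vertex set. Edge coverage: each edge of G has both endpoints in at least one bag. Running intersection: for every vertex, the bags containing it form a connected subtree. All three properties hold, so this is a valid tree decomposition of width max|bag| − 1 = 1, and hence tw(G) ≤ 1.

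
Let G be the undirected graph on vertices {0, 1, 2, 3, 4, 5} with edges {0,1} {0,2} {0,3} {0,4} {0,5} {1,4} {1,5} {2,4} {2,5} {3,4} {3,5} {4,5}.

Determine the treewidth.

3

A width-3 tree decomposition is:
Bags: B1 = {0, 2, 4, 5}  B2 = {0, 1, 4, 5}  B3 = {0, 3, 4, 5}
Tree: B1–B2, B1–B3
Each bag holds 4 vertices, so the decomposition has width 3, which upper-bounds the treewidth. For the lower bound, the 4 vertices {0, 1, 4, 5} are pairwise adjacent, and any tree decomposition puts a clique entirely inside one bag — forcing width ≥ 3. Combining the bounds, tw(G) = 3.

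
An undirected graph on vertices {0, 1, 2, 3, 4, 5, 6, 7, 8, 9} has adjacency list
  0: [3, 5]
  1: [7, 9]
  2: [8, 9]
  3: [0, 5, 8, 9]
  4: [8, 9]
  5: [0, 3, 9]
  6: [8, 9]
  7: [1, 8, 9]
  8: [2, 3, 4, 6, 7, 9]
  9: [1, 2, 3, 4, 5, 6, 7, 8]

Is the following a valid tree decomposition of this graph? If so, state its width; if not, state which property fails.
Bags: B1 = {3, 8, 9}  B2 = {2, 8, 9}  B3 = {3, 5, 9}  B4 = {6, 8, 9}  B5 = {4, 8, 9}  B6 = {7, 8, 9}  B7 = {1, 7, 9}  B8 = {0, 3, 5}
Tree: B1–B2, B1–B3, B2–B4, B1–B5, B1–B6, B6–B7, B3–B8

Vertex coverage: the bags together contain {0, 1, 2, 3, 4, 5, 6, 7, 8, 9}, the full vertex set. Edge coverage: each edge of G has both endpoints in at least one bag. Running intersection: for every vertex, the bags containing it form a connected subtree. All three properties hold, so this is a valid tree decomposition of width max|bag| − 1 = 2, and hence tw(G) ≤ 2.

Yes; width 2.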